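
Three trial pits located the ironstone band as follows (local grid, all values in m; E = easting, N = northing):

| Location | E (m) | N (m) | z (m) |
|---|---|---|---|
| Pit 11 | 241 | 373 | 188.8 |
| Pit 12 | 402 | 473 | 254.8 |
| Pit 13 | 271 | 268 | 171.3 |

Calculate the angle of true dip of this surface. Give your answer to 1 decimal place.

19.5°

Two edge vectors: Pit 11→Pit 12 = (161, 100, 66), Pit 11→Pit 13 = (30, -105, -17.5).
Normal n = (Pit 11→Pit 12) × (Pit 11→Pit 13) = (5180, 4797.5, -19905).
So ∂z/∂E = −n_x/n_z = 0.26024 and ∂z/∂N = −n_y/n_z = 0.24102.
Gradient magnitude |∇z| = √(a² + b²) = √(0.06772 + 0.05809) = 0.35470.
True dip = arctan(0.35470) = 19.5°, dipping toward SW (azimuth ≈ 227°).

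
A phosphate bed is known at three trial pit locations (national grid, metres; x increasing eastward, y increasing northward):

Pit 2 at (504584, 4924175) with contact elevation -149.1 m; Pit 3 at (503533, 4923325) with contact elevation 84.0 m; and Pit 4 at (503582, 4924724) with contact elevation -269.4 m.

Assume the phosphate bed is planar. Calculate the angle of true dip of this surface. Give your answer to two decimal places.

Let the plane be z = a·x + b·y + c.
Pit 3−Pit 2: −1051a − 850b = 233.1;  Pit 4−Pit 2: −1002a + 549b = −120.3.
Solving gives a = −0.01800, b = −0.25198.
Gradient magnitude |∇z| = √(a² + b²) = √(0.00032 + 0.06349) = 0.25262.
True dip = arctan(0.25262) = 14.18°, dipping toward N (azimuth ≈ 004°).

14.18°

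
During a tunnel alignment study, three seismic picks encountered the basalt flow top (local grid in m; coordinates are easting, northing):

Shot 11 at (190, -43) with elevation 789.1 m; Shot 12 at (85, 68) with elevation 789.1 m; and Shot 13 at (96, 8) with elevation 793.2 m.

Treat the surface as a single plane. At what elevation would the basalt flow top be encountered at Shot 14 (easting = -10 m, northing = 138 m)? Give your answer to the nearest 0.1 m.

Two edge vectors: Shot 11→Shot 12 = (-105, 111, 0), Shot 11→Shot 13 = (-94, 51, 4.1).
Normal n = (Shot 11→Shot 12) × (Shot 11→Shot 13) = (455.1, 430.5, 5079).
So ∂z/∂easting = −n_x/n_z = −0.08960 and ∂z/∂northing = −n_y/n_z = −0.08476.
Intercept c from Shot 11: 789.1 + 17.02 − 3.64 = 802.48.
At (-10, 138): z = 0.9 − 11.7 + 802.48 = 791.7 m.

791.7 m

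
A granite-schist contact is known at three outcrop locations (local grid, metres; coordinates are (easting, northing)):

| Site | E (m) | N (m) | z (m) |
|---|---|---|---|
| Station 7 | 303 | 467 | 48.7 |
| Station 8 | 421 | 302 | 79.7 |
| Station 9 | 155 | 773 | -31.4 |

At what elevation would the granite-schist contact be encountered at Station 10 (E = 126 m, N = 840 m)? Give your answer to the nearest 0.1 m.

Let the plane be z = a·E + b·N + c.
Station 8−Station 7: 118a − 165b = 31;  Station 9−Station 7: −148a + 306b = −80.1.
Solving gives a = −0.31917, b = −0.41614.
Then c = 48.7 − a·303 − b·467 = 339.75.
At (126, 840): z = −40.2 − 349.6 + 339.75 = -50.0 m.

-50.0 m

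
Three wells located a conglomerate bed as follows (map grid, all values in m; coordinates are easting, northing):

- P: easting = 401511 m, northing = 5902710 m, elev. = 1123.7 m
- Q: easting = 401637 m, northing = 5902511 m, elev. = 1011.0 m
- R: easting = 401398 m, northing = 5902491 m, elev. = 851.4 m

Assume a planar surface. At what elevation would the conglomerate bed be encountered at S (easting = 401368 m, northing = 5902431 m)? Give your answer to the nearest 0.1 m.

Two edge vectors: P→Q = (126, -199, -112.7), P→R = (-113, -219, -272.3).
Normal n = (P→Q) × (P→R) = (29506.4, 47044.9, -50081).
So ∂z/∂easting = −n_x/n_z = 0.589173539 and ∂z/∂northing = −n_y/n_z = 0.939376211.
Intercept c from P: 1123.7 − 236559.66 − 5544865.35 = −5780301.31.
At (401368, 5902431): z = 236475.4 + 5544603.3 − 5780301.31 = 777.4 m.

777.4 m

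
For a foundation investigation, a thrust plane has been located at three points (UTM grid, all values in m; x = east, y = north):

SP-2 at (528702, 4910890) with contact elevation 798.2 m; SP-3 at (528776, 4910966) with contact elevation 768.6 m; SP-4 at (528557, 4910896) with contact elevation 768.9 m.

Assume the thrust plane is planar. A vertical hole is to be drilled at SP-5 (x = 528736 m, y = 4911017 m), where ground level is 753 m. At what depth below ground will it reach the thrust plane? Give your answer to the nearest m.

20 m

Two edge vectors: SP-2→SP-3 = (74, 76, -29.6), SP-2→SP-4 = (-145, 6, -29.3).
Normal n = (SP-2→SP-3) × (SP-2→SP-4) = (-2049.2, 6460.2, 11464).
So ∂z/∂x = −n_x/n_z = 0.17875087 and ∂z/∂y = −n_y/n_z = −0.56352059.
Intercept c from SP-2: 798.2 − 94505.94 + 2767387.61 = 2673679.87.
At (528736, 4911017): z_contact = 94512.0 − 2767459.2 + 2673679.87 = 732.7 m.
Depth below ground = 753 − 732.7 = 20 m.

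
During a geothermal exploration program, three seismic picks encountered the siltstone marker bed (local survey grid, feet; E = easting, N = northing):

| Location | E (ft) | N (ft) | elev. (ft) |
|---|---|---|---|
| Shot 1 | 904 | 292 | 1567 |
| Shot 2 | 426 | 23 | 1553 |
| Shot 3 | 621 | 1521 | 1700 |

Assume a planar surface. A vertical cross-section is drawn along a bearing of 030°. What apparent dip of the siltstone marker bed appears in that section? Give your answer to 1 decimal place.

4.2°

Two edge vectors: Shot 1→Shot 2 = (-478, -269, -14), Shot 1→Shot 3 = (-283, 1229, 133).
Normal n = (Shot 1→Shot 2) × (Shot 1→Shot 3) = (-18571, 67536, -663589).
So ∂z/∂E = −n_x/n_z = −0.02799 and ∂z/∂N = −n_y/n_z = 0.10177.
Unit vector along 030° is (sin 30°, cos 30°) = (0.5000, 0.8660).
Slope in that direction = a·(0.5000) + b·(0.8660) = 0.07415.
Apparent dip = arctan|0.07415| = 4.2° (true dip is 6.0°, so apparent ≤ true as expected).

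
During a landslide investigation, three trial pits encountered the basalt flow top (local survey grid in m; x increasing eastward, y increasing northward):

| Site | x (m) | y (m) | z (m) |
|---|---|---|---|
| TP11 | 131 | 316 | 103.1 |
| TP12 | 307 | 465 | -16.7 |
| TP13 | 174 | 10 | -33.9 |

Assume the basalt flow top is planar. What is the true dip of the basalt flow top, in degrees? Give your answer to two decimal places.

44.94°

Two edge vectors: TP11→TP12 = (176, 149, -119.8), TP11→TP13 = (43, -306, -137).
Normal n = (TP11→TP12) × (TP11→TP13) = (-57071.8, 18960.6, -60263).
So ∂z/∂x = −n_x/n_z = −0.94705 and ∂z/∂y = −n_y/n_z = 0.31463.
Gradient magnitude |∇z| = √(a² + b²) = √(0.89690 + 0.09899) = 0.99794.
True dip = arctan(0.99794) = 44.94°, dipping toward ESE (azimuth ≈ 108°).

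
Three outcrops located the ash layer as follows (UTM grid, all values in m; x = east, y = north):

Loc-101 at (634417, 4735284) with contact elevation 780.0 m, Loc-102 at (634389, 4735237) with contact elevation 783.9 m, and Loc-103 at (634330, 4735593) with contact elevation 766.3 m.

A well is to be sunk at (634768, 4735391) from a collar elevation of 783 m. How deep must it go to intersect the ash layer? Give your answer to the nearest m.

Two edge vectors: Loc-101→Loc-102 = (-28, -47, 3.9), Loc-101→Loc-103 = (-87, 309, -13.7).
Normal n = (Loc-101→Loc-102) × (Loc-101→Loc-103) = (-561.2, -722.9, -12741).
So ∂z/∂x = −n_x/n_z = −0.04404678 and ∂z/∂y = −n_y/n_z = −0.05673809.
Intercept c from Loc-101: 780 + 27944.02 + 268670.97 = 297394.99.
At (634768, 4735391): z_contact = −27959.5 − 268677.0 + 297394.99 = 758.5 m.
Depth below ground = 783 − 758.5 = 25 m.

25 m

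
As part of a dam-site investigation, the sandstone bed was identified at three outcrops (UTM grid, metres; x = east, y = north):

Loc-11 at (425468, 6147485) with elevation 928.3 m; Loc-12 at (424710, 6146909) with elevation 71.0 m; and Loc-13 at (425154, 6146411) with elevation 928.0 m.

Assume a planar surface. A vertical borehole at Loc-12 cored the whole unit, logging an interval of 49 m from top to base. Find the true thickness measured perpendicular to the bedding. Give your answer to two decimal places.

27.00 m

Two edge vectors: Loc-11→Loc-12 = (-758, -576, -857.3), Loc-11→Loc-13 = (-314, -1074, -0.3).
Normal n = (Loc-11→Loc-12) × (Loc-11→Loc-13) = (-920567.4, 268964.8, 633228).
So ∂z/∂x = −n_x/n_z = 1.45377 and ∂z/∂y = −n_y/n_z = −0.42475.
|∇z| = √(a²+b²) = 1.51455, so dip δ = arctan(1.51455) = 56.56°.
True thickness = vertical thickness × cos δ = 49 × cos 56.56° = 27.00 m.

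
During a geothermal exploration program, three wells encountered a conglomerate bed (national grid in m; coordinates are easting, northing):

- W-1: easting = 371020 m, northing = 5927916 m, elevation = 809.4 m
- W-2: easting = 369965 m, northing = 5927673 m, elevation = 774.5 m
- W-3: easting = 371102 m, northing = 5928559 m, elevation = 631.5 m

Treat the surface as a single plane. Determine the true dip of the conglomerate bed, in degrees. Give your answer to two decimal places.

Two edge vectors: W-1→W-2 = (-1055, -243, -34.9), W-1→W-3 = (82, 643, -177.9).
Normal n = (W-1→W-2) × (W-1→W-3) = (65670.4, -190546.3, -658439).
So ∂z/∂easting = −n_x/n_z = 0.09974 and ∂z/∂northing = −n_y/n_z = −0.28939.
Gradient magnitude |∇z| = √(a² + b²) = √(0.00995 + 0.08375) = 0.30610.
True dip = arctan(0.30610) = 17.02°, dipping toward NNW (azimuth ≈ 341°).

17.02°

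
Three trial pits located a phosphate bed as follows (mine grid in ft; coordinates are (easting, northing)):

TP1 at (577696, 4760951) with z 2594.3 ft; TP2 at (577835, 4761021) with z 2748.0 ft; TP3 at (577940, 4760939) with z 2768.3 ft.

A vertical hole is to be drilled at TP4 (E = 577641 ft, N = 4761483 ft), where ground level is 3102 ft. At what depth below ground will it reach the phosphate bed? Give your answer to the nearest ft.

171 ft

Let the plane be z = a·E + b·N + c.
TP2−TP1: 139a + 70b = 153.7;  TP3−TP1: 244a − 12b = 174.
Solving gives a = 0.74804779, b = 0.71030510.
Then c = 2594.3 − a·577696 − b·4760951 = −3811277.69.
At (577641, 4761483): z_contact = 432103.1 + 3382105.7 − 3811277.69 = 2931.0 ft.
Depth below ground = 3102 − 2931.0 = 171 ft.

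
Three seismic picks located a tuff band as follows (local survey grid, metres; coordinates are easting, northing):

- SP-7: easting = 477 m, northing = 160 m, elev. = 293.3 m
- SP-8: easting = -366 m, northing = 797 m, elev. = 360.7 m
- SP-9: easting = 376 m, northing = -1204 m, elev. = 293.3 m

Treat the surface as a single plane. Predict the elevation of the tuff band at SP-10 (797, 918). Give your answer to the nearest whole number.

273 m

Two edge vectors: SP-7→SP-8 = (-843, 637, 67.4), SP-7→SP-9 = (-101, -1364, 0).
Normal n = (SP-7→SP-8) × (SP-7→SP-9) = (91933.6, -6807.4, 1214189).
So ∂z/∂easting = −n_x/n_z = −0.07572 and ∂z/∂northing = −n_y/n_z = 0.00561.
Intercept c from SP-7: 293.3 + 36.12 − 0.90 = 328.52.
At (797, 918): z = −60.3 + 5.1 + 328.52 = 273.3 m.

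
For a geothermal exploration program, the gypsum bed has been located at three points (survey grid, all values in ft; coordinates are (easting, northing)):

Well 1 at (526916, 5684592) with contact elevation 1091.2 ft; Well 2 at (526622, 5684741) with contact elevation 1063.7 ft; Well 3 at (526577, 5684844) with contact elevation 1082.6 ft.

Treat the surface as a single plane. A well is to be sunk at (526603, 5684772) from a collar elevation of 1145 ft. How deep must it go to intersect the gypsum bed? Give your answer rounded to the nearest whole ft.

77 ft

Let the plane be z = a·E + b·N + c.
Well 2−Well 1: −294a + 149b = −27.5;  Well 3−Well 1: −339a + 252b = −8.6.
Solving gives a = 0.23958095, b = 0.28816643.
Then c = 1091.2 − a·526916 − b·5684592 = −1763256.44.
At (526603, 5684772): z_contact = 126164.0 + 1638160.5 − 1763256.44 = 1068.1 ft.
Depth below ground = 1145 − 1068.1 = 77 ft.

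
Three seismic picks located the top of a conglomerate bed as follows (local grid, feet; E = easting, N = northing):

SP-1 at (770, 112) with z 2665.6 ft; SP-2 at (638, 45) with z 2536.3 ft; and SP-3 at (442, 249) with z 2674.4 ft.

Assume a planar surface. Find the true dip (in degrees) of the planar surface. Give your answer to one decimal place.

Let the plane be z = a·E + b·N + c.
SP-2−SP-1: −132a − 67b = −129.3;  SP-3−SP-1: −328a + 137b = 8.8.
Solving gives a = 0.42747, b = 1.08767.
Gradient magnitude |∇z| = √(a² + b²) = √(0.18273 + 1.18302) = 1.16865.
True dip = arctan(1.16865) = 49.4°, dipping toward SSW (azimuth ≈ 201°).

49.4°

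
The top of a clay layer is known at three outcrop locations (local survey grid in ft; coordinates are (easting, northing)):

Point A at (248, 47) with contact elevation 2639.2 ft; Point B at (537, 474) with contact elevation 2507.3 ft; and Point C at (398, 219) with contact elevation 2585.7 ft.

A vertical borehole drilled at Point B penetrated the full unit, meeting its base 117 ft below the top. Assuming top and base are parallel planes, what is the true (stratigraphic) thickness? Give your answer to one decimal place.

Let the plane be z = a·E + b·N + c.
Point B−Point A: 289a + 427b = −131.9;  Point C−Point A: 150a + 172b = −53.5.
Solving gives a = −0.01100, b = −0.30146.
|∇z| = √(a²+b²) = 0.30166, so dip δ = arctan(0.30166) = 16.79°.
True thickness = vertical thickness × cos δ = 117 × cos 16.79° = 112.0 ft.

112.0 ft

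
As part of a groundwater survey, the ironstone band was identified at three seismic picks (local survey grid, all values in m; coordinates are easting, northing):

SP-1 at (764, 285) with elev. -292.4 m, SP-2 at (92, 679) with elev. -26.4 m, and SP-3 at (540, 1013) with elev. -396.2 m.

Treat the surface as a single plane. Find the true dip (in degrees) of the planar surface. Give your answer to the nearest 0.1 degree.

33.7°

Let the plane be z = a·easting + b·northing + c.
SP-2−SP-1: −672a + 394b = 266;  SP-3−SP-1: −224a + 728b = −103.8.
Solving gives a = −0.58496, b = −0.32257.
Gradient magnitude |∇z| = √(a² + b²) = √(0.34218 + 0.10405) = 0.66800.
True dip = arctan(0.66800) = 33.7°, dipping toward ENE (azimuth ≈ 061°).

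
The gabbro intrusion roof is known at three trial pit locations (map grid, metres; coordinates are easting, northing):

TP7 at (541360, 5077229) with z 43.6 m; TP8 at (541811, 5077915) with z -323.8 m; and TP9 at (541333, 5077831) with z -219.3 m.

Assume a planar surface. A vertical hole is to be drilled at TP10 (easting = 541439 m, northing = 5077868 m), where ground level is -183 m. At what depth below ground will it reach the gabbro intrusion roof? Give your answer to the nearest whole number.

Let the plane be z = a·easting + b·northing + c.
TP8−TP7: 451a + 686b = −367.4;  TP9−TP7: −27a + 602b = −262.9.
Solving gives a = −0.14076559, b = −0.44302437.
Then c = 43.6 − a·541360 − b·5077229 = 2325584.64.
At (541439, 5077868): z_contact = −76216.0 − 2249619.3 + 2325584.64 = -250.6 m.
Depth below ground = -183 − (-250.6) = 68 m.

68 m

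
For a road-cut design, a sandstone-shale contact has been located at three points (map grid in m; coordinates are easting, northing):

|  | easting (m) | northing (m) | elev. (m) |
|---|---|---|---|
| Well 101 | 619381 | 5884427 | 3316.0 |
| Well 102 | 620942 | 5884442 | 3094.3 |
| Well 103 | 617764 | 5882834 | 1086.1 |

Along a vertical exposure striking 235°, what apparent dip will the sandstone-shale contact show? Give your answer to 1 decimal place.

Let the plane be z = a·easting + b·northing + c.
Well 102−Well 101: 1561a + 15b = −221.7;  Well 103−Well 101: −1617a − 1593b = −2229.9.
Solving gives a = −0.15701, b = 1.55918.
Unit vector along 235° is (sin 235°, cos 235°) = (-0.8192, -0.5736).
Slope in that direction = a·(-0.8192) + b·(-0.5736) = −0.76570.
Apparent dip = arctan|0.76570| = 37.4° (true dip is 57.5°, so apparent ≤ true as expected).

37.4°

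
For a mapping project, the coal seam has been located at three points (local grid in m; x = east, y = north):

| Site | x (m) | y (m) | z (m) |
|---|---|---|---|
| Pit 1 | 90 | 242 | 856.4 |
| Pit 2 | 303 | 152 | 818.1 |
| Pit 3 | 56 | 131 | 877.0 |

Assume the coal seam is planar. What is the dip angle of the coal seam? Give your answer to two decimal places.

Let the plane be z = a·x + b·y + c.
Pit 2−Pit 1: 213a − 90b = −38.3;  Pit 3−Pit 1: −34a − 111b = 20.6.
Solving gives a = −0.22864, b = −0.11555.
Gradient magnitude |∇z| = √(a² + b²) = √(0.05227 + 0.01335) = 0.25618.
True dip = arctan(0.25618) = 14.37°, dipping toward ENE (azimuth ≈ 063°).

14.37°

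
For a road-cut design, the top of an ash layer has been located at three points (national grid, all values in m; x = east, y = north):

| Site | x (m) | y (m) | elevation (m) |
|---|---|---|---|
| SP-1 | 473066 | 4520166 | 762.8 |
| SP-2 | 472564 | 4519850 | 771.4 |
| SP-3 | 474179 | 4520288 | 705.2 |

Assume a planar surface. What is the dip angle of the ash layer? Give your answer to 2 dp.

5.09°

Let the plane be z = a·x + b·y + c.
SP-2−SP-1: −502a − 316b = 8.6;  SP-3−SP-1: 1113a + 122b = −57.6.
Solving gives a = −0.05905, b = 0.06659.
Gradient magnitude |∇z| = √(a² + b²) = √(0.00349 + 0.00443) = 0.08901.
True dip = arctan(0.08901) = 5.09°, dipping toward SE (azimuth ≈ 138°).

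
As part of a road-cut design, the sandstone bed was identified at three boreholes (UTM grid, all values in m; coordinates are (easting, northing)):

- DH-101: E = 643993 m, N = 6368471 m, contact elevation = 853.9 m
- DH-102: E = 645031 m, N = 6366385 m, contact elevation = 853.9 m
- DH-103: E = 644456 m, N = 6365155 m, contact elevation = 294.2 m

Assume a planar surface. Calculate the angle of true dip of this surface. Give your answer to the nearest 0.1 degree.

Two edge vectors: DH-101→DH-102 = (1038, -2086, 0), DH-101→DH-103 = (463, -3316, -559.7).
Normal n = (DH-101→DH-102) × (DH-101→DH-103) = (1167534.2, 580968.6, -2476190).
So ∂z/∂E = −n_x/n_z = 0.47150 and ∂z/∂N = −n_y/n_z = 0.23462.
Gradient magnitude |∇z| = √(a² + b²) = √(0.22232 + 0.05505) = 0.52665.
True dip = arctan(0.52665) = 27.8°, dipping toward WSW (azimuth ≈ 244°).

27.8°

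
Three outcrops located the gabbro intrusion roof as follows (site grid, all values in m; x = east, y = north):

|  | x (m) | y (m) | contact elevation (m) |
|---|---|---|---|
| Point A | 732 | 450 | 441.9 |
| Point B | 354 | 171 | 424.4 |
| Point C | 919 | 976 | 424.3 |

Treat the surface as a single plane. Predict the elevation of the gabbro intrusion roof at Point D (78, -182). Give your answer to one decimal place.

421.7 m

Let the plane be z = a·x + b·y + c.
Point B−Point A: −378a − 279b = −17.5;  Point C−Point A: 187a + 526b = −17.6.
Solving gives a = 0.09625, b = −0.06768.
Then c = 441.9 − a·732 − b·450 = 401.90.
At (78, -182): z = 7.5 + 12.3 + 401.90 = 421.7 m.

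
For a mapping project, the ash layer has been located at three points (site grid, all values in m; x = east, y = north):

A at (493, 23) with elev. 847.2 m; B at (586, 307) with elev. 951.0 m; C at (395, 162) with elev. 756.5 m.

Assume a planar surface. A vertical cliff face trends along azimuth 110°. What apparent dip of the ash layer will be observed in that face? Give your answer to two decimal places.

Two edge vectors: A→B = (93, 284, 103.8), A→C = (-98, 139, -90.7).
Normal n = (A→B) × (A→C) = (-40187, -1737.3, 40759).
So ∂z/∂x = −n_x/n_z = 0.98597 and ∂z/∂y = −n_y/n_z = 0.04262.
Unit vector along 110° is (sin 110°, cos 110°) = (0.9397, -0.3420).
Slope in that direction = a·(0.9397) + b·(-0.3420) = 0.91193.
Apparent dip = arctan|0.91193| = 42.36° (true dip is 44.6°, so apparent ≤ true as expected).

42.36°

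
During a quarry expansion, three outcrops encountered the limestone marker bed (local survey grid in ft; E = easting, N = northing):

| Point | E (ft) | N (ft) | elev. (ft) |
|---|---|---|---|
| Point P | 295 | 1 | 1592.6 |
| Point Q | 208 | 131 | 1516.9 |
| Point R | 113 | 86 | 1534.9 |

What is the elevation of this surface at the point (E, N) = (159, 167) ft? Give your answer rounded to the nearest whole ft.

1494 ft

Let the plane be z = a·E + b·N + c.
Point Q−Point P: −87a + 130b = −75.7;  Point R−Point P: −182a + 85b = −57.7.
Solving gives a = 0.06557, b = −0.53843.
Then c = 1592.6 − a·295 − b·1 = 1573.80.
At (159, 167): z = 10.4 − 89.9 + 1573.80 = 1494.3 ft.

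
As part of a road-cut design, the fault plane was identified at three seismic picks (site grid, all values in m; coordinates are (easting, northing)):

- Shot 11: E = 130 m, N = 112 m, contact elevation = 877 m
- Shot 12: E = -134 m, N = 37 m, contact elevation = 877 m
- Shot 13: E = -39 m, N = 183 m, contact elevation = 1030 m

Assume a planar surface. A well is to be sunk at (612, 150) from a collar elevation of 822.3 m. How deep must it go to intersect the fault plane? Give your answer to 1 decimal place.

72.5 m

Let the plane be z = a·E + b·N + c.
Shot 12−Shot 11: −264a − 75b = 0;  Shot 13−Shot 11: −169a + 71b = 153.
Solving gives a = −0.36522, b = 1.28559.
Then c = 877 − a·130 − b·112 = 780.49.
At (612, 150): z_contact = −223.52 + 192.84 + 780.49 = 749.81 m.
Depth below ground = 822.3 − 749.81 = 72.5 m.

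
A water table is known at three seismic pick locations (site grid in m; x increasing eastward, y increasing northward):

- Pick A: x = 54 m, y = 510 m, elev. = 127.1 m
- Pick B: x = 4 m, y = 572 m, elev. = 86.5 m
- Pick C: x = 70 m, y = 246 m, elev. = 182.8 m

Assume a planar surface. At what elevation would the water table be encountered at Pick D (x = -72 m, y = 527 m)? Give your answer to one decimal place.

Two edge vectors: Pick A→Pick B = (-50, 62, -40.6), Pick A→Pick C = (16, -264, 55.7).
Normal n = (Pick A→Pick B) × (Pick A→Pick C) = (-7265, 2135.4, 12208).
So ∂z/∂x = −n_x/n_z = 0.59510 and ∂z/∂y = −n_y/n_z = −0.17492.
Intercept c from Pick A: 127.1 − 32.14 + 89.21 = 184.17.
At (-72, 527): z = −42.8 − 92.2 + 184.17 = 49.1 m.

49.1 m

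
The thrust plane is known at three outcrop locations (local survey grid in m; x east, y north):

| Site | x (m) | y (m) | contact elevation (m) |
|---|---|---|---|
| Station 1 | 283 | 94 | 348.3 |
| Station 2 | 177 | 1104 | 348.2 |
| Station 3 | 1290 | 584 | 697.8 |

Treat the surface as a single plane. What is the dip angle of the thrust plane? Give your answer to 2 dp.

18.37°

Two edge vectors: Station 1→Station 2 = (-106, 1010, -0.1), Station 1→Station 3 = (1007, 490, 349.5).
Normal n = (Station 1→Station 2) × (Station 1→Station 3) = (353044, 36946.3, -1069010).
So ∂z/∂x = −n_x/n_z = 0.33025 and ∂z/∂y = −n_y/n_z = 0.03456.
Gradient magnitude |∇z| = √(a² + b²) = √(0.10907 + 0.00119) = 0.33206.
True dip = arctan(0.33206) = 18.37°, dipping toward W (azimuth ≈ 264°).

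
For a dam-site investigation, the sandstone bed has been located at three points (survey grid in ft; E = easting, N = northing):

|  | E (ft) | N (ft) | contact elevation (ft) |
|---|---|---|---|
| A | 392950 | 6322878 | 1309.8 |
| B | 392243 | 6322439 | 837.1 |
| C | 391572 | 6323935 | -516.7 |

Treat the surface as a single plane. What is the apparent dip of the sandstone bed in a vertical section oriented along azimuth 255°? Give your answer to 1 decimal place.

38.9°

Two edge vectors: A→B = (-707, -439, -472.7), A→C = (-1378, 1057, -1826.5).
Normal n = (A→B) × (A→C) = (1301477.4, -639954.9, -1352241).
So ∂z/∂E = −n_x/n_z = 0.96246 and ∂z/∂N = −n_y/n_z = −0.47326.
Unit vector along 255° is (sin 255°, cos 255°) = (-0.9659, -0.2588).
Slope in that direction = a·(-0.9659) + b·(-0.2588) = −0.80718.
Apparent dip = arctan|0.80718| = 38.9° (true dip is 47.0°, so apparent ≤ true as expected).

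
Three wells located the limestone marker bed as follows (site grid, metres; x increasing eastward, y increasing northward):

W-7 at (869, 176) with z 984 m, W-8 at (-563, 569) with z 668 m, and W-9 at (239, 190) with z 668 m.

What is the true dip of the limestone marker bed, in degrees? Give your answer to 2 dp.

Two edge vectors: W-7→W-8 = (-1432, 393, -316), W-7→W-9 = (-630, 14, -316).
Normal n = (W-7→W-8) × (W-7→W-9) = (-119764, -253432, 227542).
So ∂z/∂x = −n_x/n_z = 0.52634 and ∂z/∂y = −n_y/n_z = 1.11378.
Gradient magnitude |∇z| = √(a² + b²) = √(0.27703 + 1.24051) = 1.23188.
True dip = arctan(1.23188) = 50.93°, dipping toward SSW (azimuth ≈ 205°).

50.93°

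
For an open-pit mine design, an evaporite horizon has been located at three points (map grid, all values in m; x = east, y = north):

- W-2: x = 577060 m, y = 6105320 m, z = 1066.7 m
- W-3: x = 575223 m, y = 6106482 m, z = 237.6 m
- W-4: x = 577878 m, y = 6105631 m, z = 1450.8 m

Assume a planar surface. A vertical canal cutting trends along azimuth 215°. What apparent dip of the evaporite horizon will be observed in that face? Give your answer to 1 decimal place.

Two edge vectors: W-2→W-3 = (-1837, 1162, -829.1), W-2→W-4 = (818, 311, 384.1).
Normal n = (W-2→W-3) × (W-2→W-4) = (704174.3, 27387.9, -1521823).
So ∂z/∂x = −n_x/n_z = 0.46272 and ∂z/∂y = −n_y/n_z = 0.01800.
Unit vector along 215° is (sin 215°, cos 215°) = (-0.5736, -0.8192).
Slope in that direction = a·(-0.5736) + b·(-0.8192) = −0.28015.
Apparent dip = arctan|0.28015| = 15.7° (true dip is 24.8°, so apparent ≤ true as expected).

15.7°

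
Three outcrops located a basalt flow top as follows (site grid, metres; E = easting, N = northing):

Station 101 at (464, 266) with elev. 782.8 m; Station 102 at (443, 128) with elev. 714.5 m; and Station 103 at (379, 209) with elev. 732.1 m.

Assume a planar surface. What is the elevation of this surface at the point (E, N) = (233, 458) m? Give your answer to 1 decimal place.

Two edge vectors: Station 101→Station 102 = (-21, -138, -68.3), Station 101→Station 103 = (-85, -57, -50.7).
Normal n = (Station 101→Station 102) × (Station 101→Station 103) = (3103.5, 4740.8, -10533).
So ∂z/∂E = −n_x/n_z = 0.29465 and ∂z/∂N = −n_y/n_z = 0.45009.
Intercept c from Station 101: 782.8 − 136.72 − 119.72 = 526.36.
At (233, 458): z = 68.7 + 206.1 + 526.36 = 801.2 m.

801.2 m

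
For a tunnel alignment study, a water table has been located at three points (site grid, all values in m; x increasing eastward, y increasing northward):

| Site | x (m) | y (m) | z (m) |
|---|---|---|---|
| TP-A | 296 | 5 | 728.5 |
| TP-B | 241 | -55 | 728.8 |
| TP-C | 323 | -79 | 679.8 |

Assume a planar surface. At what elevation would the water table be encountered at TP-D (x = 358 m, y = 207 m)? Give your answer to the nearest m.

Two edge vectors: TP-A→TP-B = (-55, -60, 0.3), TP-A→TP-C = (27, -84, -48.7).
Normal n = (TP-A→TP-B) × (TP-A→TP-C) = (2947.2, -2670.4, 6240).
So ∂z/∂x = −n_x/n_z = −0.47231 and ∂z/∂y = −n_y/n_z = 0.42795.
Intercept c from TP-A: 728.5 + 139.80 − 2.14 = 866.16.
At (358, 207): z = −169.1 + 88.6 + 866.16 = 785.7 m.

786 m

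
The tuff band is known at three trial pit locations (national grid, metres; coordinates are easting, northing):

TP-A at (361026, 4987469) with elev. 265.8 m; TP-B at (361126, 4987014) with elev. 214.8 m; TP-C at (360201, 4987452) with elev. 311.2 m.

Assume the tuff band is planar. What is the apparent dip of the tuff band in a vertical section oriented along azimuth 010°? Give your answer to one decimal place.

Two edge vectors: TP-A→TP-B = (100, -455, -51), TP-A→TP-C = (-825, -17, 45.4).
Normal n = (TP-A→TP-B) × (TP-A→TP-C) = (-21524, 37535, -377075).
So ∂z/∂easting = −n_x/n_z = −0.05708 and ∂z/∂northing = −n_y/n_z = 0.09954.
Unit vector along 010° is (sin 10°, cos 10°) = (0.1736, 0.9848).
Slope in that direction = a·(0.1736) + b·(0.9848) = 0.08812.
Apparent dip = arctan|0.08812| = 5.0° (true dip is 6.5°, so apparent ≤ true as expected).

5.0°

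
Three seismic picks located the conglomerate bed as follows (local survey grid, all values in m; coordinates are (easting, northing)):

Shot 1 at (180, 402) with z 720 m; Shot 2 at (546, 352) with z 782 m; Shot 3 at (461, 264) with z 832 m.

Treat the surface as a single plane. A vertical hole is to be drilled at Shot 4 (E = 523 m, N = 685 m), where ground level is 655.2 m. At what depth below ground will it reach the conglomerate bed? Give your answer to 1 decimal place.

90.3 m

Let the plane be z = a·E + b·N + c.
Shot 2−Shot 1: 366a − 50b = 62;  Shot 3−Shot 1: 281a − 138b = 112.
Solving gives a = 0.08108, b = −0.64650.
Then c = 720 − a·180 − b·402 = 965.30.
At (523, 685): z_contact = 42.40 − 442.85 + 965.30 = 564.85 m.
Depth below ground = 655.2 − 564.85 = 90.3 m.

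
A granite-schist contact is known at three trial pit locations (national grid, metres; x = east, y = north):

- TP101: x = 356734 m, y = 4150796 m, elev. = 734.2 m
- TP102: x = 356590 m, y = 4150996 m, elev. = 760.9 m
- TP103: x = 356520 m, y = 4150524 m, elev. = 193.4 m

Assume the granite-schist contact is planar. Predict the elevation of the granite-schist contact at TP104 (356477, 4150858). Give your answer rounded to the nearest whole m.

481 m

Let the plane be z = a·x + b·y + c.
TP102−TP101: −144a + 200b = 26.7;  TP103−TP101: −214a − 272b = −540.8.
Solving gives a = 1.23093890, b = 1.01977601.
Then c = 734.2 − a·356734 − b·4150796 = −4671265.74.
At (356477, 4150858): z = 438801.4 + 4232945.4 − 4671265.74 = 481.1 m.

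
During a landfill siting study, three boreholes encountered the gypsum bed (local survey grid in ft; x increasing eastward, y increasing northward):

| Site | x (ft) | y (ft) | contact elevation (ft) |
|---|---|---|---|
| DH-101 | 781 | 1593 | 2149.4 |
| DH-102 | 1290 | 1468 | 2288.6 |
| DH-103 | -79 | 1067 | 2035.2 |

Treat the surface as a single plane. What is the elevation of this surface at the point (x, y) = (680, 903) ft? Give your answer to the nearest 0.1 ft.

Let the plane be z = a·x + b·y + c.
DH-102−DH-101: 509a − 125b = 139.2;  DH-103−DH-101: −860a − 526b = −114.2.
Solving gives a = 0.233172, b = −0.164122.
Then c = 2149.4 − a·781 − b·1593 = 2228.74.
At (680, 903): z = 158.6 − 148.2 + 2228.74 = 2239.1 ft.

2239.1 ft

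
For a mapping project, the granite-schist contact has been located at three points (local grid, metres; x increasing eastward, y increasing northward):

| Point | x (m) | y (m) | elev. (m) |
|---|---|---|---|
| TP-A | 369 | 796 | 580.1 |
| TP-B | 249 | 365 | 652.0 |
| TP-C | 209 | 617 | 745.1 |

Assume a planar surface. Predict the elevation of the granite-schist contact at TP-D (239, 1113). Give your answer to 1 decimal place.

Let the plane be z = a·x + b·y + c.
TP-B−TP-A: −120a − 431b = 71.9;  TP-C−TP-A: −160a − 179b = 165.
Solving gives a = −1.226725, b = 0.174726.
Then c = 580.1 − a·369 − b·796 = 893.68.
At (239, 1113): z = −293.2 + 194.5 + 893.68 = 795.0 m.

795.0 m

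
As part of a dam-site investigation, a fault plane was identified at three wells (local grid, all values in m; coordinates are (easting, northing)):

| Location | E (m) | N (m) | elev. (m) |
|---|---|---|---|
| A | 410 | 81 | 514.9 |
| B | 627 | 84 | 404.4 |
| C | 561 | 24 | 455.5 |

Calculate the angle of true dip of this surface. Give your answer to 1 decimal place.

30.3°

Let the plane be z = a·E + b·N + c.
B−A: 217a + 3b = −110.5;  C−A: 151a − 57b = −59.4.
Solving gives a = −0.50512, b = −0.29603.
Gradient magnitude |∇z| = √(a² + b²) = √(0.25515 + 0.08763) = 0.58548.
True dip = arctan(0.58548) = 30.3°, dipping toward ENE (azimuth ≈ 060°).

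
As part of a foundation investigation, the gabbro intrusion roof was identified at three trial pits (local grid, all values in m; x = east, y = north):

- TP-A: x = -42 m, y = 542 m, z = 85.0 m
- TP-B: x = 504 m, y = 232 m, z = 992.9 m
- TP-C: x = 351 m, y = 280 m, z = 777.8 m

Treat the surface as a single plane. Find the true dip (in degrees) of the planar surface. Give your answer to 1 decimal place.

56.1°

Let the plane be z = a·x + b·y + c.
TP-B−TP-A: 546a − 310b = 907.9;  TP-C−TP-A: 393a − 262b = 692.8.
Solving gives a = 1.08858, b = −1.01141.
Gradient magnitude |∇z| = √(a² + b²) = √(1.18500 + 1.02295) = 1.48592.
True dip = arctan(1.48592) = 56.1°, dipping toward NW (azimuth ≈ 313°).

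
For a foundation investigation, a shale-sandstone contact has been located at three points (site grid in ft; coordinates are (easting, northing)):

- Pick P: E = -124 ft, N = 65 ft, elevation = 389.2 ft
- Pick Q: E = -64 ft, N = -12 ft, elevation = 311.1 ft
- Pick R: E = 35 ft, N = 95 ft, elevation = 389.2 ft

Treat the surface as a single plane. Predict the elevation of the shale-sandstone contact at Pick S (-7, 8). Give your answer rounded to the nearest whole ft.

319 ft

Two edge vectors: Pick P→Pick Q = (60, -77, -78.1), Pick P→Pick R = (159, 30, 0).
Normal n = (Pick P→Pick Q) × (Pick P→Pick R) = (2343, -12417.9, 14043).
So ∂z/∂E = −n_x/n_z = −0.16684 and ∂z/∂N = −n_y/n_z = 0.88428.
Intercept c from Pick P: 389.2 − 20.69 − 57.48 = 311.03.
At (-7, 8): z = 1.2 + 7.1 + 311.03 = 319.3 ft.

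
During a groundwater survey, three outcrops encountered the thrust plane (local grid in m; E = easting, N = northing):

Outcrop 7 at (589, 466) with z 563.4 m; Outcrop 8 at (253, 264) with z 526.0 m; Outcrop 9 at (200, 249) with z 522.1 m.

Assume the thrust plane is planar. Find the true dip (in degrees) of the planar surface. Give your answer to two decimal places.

Let the plane be z = a·E + b·N + c.
Outcrop 8−Outcrop 7: −336a − 202b = −37.4;  Outcrop 9−Outcrop 7: −389a − 217b = −41.3.
Solving gives a = 0.04003, b = 0.11857.
Gradient magnitude |∇z| = √(a² + b²) = √(0.00160 + 0.01406) = 0.12514.
True dip = arctan(0.12514) = 7.13°, dipping toward SSW (azimuth ≈ 199°).

7.13°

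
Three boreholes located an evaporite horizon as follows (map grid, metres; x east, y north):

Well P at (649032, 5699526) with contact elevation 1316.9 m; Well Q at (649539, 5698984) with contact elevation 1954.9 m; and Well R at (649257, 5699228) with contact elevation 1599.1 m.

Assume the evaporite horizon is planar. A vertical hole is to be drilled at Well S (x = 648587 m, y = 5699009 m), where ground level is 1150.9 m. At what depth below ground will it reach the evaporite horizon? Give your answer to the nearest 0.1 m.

410.2 m

Let the plane be z = a·x + b·y + c.
Well Q−Well P: 507a − 542b = 638;  Well R−Well P: 225a − 298b = 282.2.
Solving gives a = 1.275796266, b = 0.016289127.
Then c = 1316.9 − a·649032 − b·5699526 = −919556.00.
At (648587, 5699009): z_contact = 827464.87 + 92831.88 − 919556.00 = 740.75 m.
Depth below ground = 1150.9 − 740.75 = 410.2 m.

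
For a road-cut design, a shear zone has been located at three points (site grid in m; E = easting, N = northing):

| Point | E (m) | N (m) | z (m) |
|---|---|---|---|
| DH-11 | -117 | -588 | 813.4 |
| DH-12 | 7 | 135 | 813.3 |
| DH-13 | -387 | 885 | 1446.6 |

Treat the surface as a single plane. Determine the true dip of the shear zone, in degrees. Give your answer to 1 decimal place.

Let the plane be z = a·E + b·N + c.
DH-12−DH-11: 124a + 723b = −0.1;  DH-13−DH-11: −270a + 1473b = 633.2.
Solving gives a = −1.21195, b = 0.20772.
Gradient magnitude |∇z| = √(a² + b²) = √(1.46883 + 0.04315) = 1.22962.
True dip = arctan(1.22962) = 50.9°, dipping toward E (azimuth ≈ 100°).

50.9°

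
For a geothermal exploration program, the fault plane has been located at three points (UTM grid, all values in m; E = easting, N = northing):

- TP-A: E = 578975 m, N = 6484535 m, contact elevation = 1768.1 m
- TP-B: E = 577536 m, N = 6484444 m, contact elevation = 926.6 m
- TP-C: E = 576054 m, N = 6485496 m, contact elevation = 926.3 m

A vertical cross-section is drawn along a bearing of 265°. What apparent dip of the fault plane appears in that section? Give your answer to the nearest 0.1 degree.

31.0°

Let the plane be z = a·E + b·N + c.
TP-B−TP-A: −1439a − 91b = −841.5;  TP-C−TP-A: −2921a + 961b = −841.8.
Solving gives a = 0.53696, b = 0.75616.
Unit vector along 265° is (sin 265°, cos 265°) = (-0.9962, -0.0872).
Slope in that direction = a·(-0.9962) + b·(-0.0872) = −0.60082.
Apparent dip = arctan|0.60082| = 31.0° (true dip is 42.8°, so apparent ≤ true as expected).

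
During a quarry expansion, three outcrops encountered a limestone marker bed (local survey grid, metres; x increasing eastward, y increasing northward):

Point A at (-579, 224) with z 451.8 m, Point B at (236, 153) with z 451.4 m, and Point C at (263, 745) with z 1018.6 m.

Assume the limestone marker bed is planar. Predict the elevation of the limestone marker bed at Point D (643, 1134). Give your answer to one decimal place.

Two edge vectors: Point A→Point B = (815, -71, -0.4), Point A→Point C = (842, 521, 566.8).
Normal n = (Point A→Point B) × (Point A→Point C) = (-40034.4, -462278.8, 484397).
So ∂z/∂x = −n_x/n_z = 0.082648 and ∂z/∂y = −n_y/n_z = 0.954339.
Intercept c from Point A: 451.8 + 47.85 − 213.77 = 285.88.
At (643, 1134): z = 53.1 + 1082.2 + 285.88 = 1421.2 m.

1421.2 m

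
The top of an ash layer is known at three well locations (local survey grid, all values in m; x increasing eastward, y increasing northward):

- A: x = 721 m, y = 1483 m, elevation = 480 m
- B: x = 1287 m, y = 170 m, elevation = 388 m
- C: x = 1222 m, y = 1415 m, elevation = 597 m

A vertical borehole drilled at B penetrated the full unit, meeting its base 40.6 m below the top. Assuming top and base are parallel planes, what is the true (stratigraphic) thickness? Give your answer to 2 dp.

38.72 m

Two edge vectors: A→B = (566, -1313, -92), A→C = (501, -68, 117).
Normal n = (A→B) × (A→C) = (-159877, -112314, 619325).
So ∂z/∂x = −n_x/n_z = 0.25815 and ∂z/∂y = −n_y/n_z = 0.18135.
|∇z| = √(a²+b²) = 0.31548, so dip δ = arctan(0.31548) = 17.51°.
True thickness = vertical thickness × cos δ = 40.6 × cos 17.51° = 38.72 m.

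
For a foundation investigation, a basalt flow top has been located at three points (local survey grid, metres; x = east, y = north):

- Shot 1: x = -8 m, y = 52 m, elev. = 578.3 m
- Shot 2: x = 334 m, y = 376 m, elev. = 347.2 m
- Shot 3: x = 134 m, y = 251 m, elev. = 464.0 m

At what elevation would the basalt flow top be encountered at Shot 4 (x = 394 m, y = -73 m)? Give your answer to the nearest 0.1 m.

450.6 m

Two edge vectors: Shot 1→Shot 2 = (342, 324, -231.1), Shot 1→Shot 3 = (142, 199, -114.3).
Normal n = (Shot 1→Shot 2) × (Shot 1→Shot 3) = (8955.7, 6274.4, 22050).
So ∂z/∂x = −n_x/n_z = −0.40615 and ∂z/∂y = −n_y/n_z = −0.28455.
Intercept c from Shot 1: 578.3 − 3.25 + 14.80 = 589.85.
At (394, -73): z = −160.0 + 20.8 + 589.85 = 450.6 m.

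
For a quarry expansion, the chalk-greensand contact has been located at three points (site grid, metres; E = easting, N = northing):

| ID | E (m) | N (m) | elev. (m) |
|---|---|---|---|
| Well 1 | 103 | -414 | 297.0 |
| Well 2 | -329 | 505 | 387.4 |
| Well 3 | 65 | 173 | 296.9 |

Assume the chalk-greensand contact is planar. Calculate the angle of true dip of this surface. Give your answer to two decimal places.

13.69°

Let the plane be z = a·E + b·N + c.
Well 2−Well 1: −432a + 919b = 90.4;  Well 3−Well 1: −38a + 587b = −0.1.
Solving gives a = −0.24310, b = −0.01591.
Gradient magnitude |∇z| = √(a² + b²) = √(0.05910 + 0.00025) = 0.24362.
True dip = arctan(0.24362) = 13.69°, dipping toward E (azimuth ≈ 086°).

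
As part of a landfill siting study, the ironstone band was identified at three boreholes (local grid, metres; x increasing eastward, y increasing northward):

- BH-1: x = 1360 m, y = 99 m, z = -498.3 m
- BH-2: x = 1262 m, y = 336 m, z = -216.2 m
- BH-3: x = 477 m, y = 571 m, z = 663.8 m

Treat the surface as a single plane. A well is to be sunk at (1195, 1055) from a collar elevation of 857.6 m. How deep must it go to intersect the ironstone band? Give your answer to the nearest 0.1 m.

Two edge vectors: BH-1→BH-2 = (-98, 237, 282.1), BH-1→BH-3 = (-883, 472, 1162.1).
Normal n = (BH-1→BH-2) × (BH-1→BH-3) = (142266.5, -135208.5, 163015).
So ∂z/∂x = −n_x/n_z = −0.872720 and ∂z/∂y = −n_y/n_z = 0.829424.
Intercept c from BH-1: -498.3 + 1186.90 − 82.11 = 606.49.
At (1195, 1055): z_contact = −1042.90 + 875.04 + 606.49 = 438.63 m.
Depth below ground = 857.6 − 438.63 = 419.0 m.

419.0 m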